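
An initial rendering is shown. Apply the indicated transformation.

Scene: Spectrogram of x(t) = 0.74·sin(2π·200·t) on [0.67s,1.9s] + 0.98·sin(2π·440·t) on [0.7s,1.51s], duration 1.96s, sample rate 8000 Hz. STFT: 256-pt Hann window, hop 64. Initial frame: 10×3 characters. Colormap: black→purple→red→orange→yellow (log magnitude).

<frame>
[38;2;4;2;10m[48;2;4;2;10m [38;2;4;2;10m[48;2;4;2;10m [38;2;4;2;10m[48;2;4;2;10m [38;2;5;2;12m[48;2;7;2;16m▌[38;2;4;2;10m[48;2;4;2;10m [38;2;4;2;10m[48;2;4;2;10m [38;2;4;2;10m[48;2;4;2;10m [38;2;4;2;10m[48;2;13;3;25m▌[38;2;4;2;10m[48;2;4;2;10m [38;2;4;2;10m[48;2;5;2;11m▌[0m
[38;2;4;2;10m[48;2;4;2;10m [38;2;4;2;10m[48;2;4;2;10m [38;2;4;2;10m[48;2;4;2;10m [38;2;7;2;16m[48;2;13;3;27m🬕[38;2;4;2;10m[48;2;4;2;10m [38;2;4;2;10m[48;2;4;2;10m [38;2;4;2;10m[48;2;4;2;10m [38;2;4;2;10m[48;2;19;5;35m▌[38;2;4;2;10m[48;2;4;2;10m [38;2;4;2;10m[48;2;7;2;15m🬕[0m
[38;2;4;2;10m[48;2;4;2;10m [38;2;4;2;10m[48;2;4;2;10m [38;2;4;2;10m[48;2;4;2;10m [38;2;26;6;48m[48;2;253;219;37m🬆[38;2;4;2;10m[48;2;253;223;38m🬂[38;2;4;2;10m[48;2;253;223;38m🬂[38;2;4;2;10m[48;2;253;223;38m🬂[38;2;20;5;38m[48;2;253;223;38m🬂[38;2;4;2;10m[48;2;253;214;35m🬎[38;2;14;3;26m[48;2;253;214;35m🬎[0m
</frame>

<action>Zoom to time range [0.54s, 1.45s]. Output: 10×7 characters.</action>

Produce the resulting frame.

<frame>
[38;2;4;2;10m[48;2;4;2;10m [38;2;5;2;12m[48;2;7;2;16m▌[38;2;4;2;10m[48;2;4;2;10m [38;2;4;2;10m[48;2;4;2;10m [38;2;4;2;10m[48;2;4;2;10m [38;2;4;2;10m[48;2;4;2;10m [38;2;4;2;10m[48;2;4;2;10m [38;2;4;2;10m[48;2;4;2;10m [38;2;4;2;10m[48;2;4;2;10m [38;2;4;2;10m[48;2;4;2;10m [0m
[38;2;4;2;10m[48;2;4;2;10m [38;2;5;2;12m[48;2;8;2;16m▌[38;2;4;2;10m[48;2;4;2;10m [38;2;4;2;10m[48;2;4;2;10m [38;2;4;2;10m[48;2;4;2;10m [38;2;4;2;10m[48;2;4;2;10m [38;2;4;2;10m[48;2;4;2;10m [38;2;4;2;10m[48;2;4;2;10m [38;2;4;2;10m[48;2;4;2;10m [38;2;4;2;10m[48;2;4;2;10m [0m
[38;2;4;2;10m[48;2;4;2;10m [38;2;5;2;12m[48;2;9;3;19m▌[38;2;4;2;10m[48;2;4;2;10m [38;2;4;2;10m[48;2;4;2;10m [38;2;4;2;10m[48;2;4;2;10m [38;2;4;2;10m[48;2;4;2;10m [38;2;4;2;10m[48;2;4;2;10m [38;2;4;2;10m[48;2;4;2;10m [38;2;4;2;10m[48;2;4;2;10m [38;2;4;2;10m[48;2;4;2;10m [0m
[38;2;4;2;10m[48;2;4;2;10m [38;2;6;2;14m[48;2;11;3;23m▌[38;2;4;2;10m[48;2;4;2;10m [38;2;4;2;10m[48;2;4;2;10m [38;2;4;2;10m[48;2;4;2;10m [38;2;4;2;10m[48;2;4;2;10m [38;2;4;2;10m[48;2;4;2;10m [38;2;4;2;10m[48;2;4;2;10m [38;2;4;2;10m[48;2;4;2;10m [38;2;4;2;10m[48;2;4;2;10m [0m
[38;2;4;2;10m[48;2;4;2;10m [38;2;8;2;18m[48;2;18;4;34m▌[38;2;4;2;10m[48;2;4;2;10m [38;2;4;2;10m[48;2;4;2;10m [38;2;4;2;10m[48;2;4;2;10m [38;2;4;2;10m[48;2;4;2;10m [38;2;4;2;10m[48;2;4;2;10m [38;2;4;2;10m[48;2;4;2;10m [38;2;4;2;10m[48;2;4;2;10m [38;2;4;2;10m[48;2;4;2;10m [0m
[38;2;4;2;10m[48;2;4;2;10m [38;2;25;6;45m[48;2;118;29;85m🬝[38;2;4;2;10m[48;2;6;2;14m🬎[38;2;4;2;10m[48;2;6;2;14m🬎[38;2;4;2;10m[48;2;6;2;14m🬎[38;2;4;2;10m[48;2;6;2;13m🬎[38;2;4;2;10m[48;2;6;2;14m🬎[38;2;4;2;10m[48;2;6;2;14m🬎[38;2;4;2;10m[48;2;6;2;14m🬎[38;2;4;2;10m[48;2;6;2;14m🬎[0m
[38;2;4;2;10m[48;2;4;2;10m [38;2;46;10;80m[48;2;252;213;34m🬀[38;2;254;249;49m[48;2;252;208;32m🬂[38;2;254;249;49m[48;2;252;208;32m🬂[38;2;254;249;49m[48;2;252;208;32m🬂[38;2;254;249;49m[48;2;252;208;32m🬂[38;2;254;249;49m[48;2;252;208;32m🬂[38;2;254;249;49m[48;2;252;208;32m🬂[38;2;254;249;49m[48;2;252;208;32m🬂[38;2;254;249;49m[48;2;252;208;32m🬂[0m
</frame>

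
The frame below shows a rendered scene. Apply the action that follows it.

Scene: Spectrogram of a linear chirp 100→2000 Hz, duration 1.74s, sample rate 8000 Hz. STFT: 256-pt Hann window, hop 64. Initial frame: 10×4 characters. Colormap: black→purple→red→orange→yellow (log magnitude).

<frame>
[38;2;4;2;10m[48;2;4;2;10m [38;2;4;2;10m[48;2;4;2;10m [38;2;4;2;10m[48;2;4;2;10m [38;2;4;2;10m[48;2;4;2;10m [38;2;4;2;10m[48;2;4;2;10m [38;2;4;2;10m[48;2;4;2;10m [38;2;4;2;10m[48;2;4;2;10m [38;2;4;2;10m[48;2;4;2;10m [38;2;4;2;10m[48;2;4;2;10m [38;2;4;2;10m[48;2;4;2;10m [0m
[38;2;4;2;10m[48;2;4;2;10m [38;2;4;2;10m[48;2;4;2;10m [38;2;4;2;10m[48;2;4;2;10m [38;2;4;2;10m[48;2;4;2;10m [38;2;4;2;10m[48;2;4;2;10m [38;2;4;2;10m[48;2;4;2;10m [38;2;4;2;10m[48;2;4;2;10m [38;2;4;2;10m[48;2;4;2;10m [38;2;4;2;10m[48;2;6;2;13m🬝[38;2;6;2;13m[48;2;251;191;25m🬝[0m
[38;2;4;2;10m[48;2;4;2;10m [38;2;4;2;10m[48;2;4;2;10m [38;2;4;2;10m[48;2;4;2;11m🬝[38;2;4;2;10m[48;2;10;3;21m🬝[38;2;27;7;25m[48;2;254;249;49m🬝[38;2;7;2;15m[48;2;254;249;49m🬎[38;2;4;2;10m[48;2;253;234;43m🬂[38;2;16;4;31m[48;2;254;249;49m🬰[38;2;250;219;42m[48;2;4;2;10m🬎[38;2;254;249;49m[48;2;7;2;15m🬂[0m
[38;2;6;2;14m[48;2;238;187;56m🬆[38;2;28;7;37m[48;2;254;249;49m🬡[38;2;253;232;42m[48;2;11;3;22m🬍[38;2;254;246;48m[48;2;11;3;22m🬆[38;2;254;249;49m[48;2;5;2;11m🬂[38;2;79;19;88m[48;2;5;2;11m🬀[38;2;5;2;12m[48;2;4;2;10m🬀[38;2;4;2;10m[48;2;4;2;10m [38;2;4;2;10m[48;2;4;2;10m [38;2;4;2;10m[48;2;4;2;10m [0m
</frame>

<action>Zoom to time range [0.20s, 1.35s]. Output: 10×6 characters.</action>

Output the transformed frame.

<frame>
[38;2;4;2;10m[48;2;4;2;10m [38;2;4;2;10m[48;2;4;2;10m [38;2;4;2;10m[48;2;4;2;10m [38;2;4;2;10m[48;2;4;2;10m [38;2;4;2;10m[48;2;4;2;10m [38;2;4;2;10m[48;2;4;2;10m [38;2;4;2;10m[48;2;4;2;10m [38;2;4;2;10m[48;2;4;2;10m [38;2;4;2;10m[48;2;4;2;10m [38;2;4;2;10m[48;2;4;2;10m [0m
[38;2;4;2;10m[48;2;4;2;10m [38;2;4;2;10m[48;2;4;2;10m [38;2;4;2;10m[48;2;4;2;10m [38;2;4;2;10m[48;2;4;2;10m [38;2;4;2;10m[48;2;4;2;10m [38;2;4;2;10m[48;2;4;2;10m [38;2;4;2;10m[48;2;4;2;10m [38;2;4;2;10m[48;2;4;2;10m [38;2;4;2;10m[48;2;4;2;10m [38;2;4;2;10m[48;2;4;2;10m [0m
[38;2;4;2;10m[48;2;4;2;10m [38;2;4;2;10m[48;2;4;2;10m [38;2;4;2;10m[48;2;4;2;10m [38;2;4;2;10m[48;2;4;2;10m [38;2;4;2;10m[48;2;4;2;10m [38;2;4;2;10m[48;2;4;2;10m [38;2;4;2;10m[48;2;4;2;10m [38;2;4;2;10m[48;2;4;2;10m [38;2;4;2;10m[48;2;4;2;10m [38;2;4;2;10m[48;2;4;2;10m [0m
[38;2;4;2;10m[48;2;4;2;10m [38;2;4;2;10m[48;2;4;2;10m [38;2;4;2;10m[48;2;4;2;10m [38;2;4;2;10m[48;2;4;2;10m [38;2;4;2;10m[48;2;4;2;10m [38;2;4;2;10m[48;2;5;2;11m🬝[38;2;4;2;10m[48;2;9;3;19m🬝[38;2;8;2;18m[48;2;224;100;46m🬝[38;2;7;2;15m[48;2;254;249;49m🬎[38;2;19;5;35m[48;2;253;240;45m🬆[0m
[38;2;4;2;10m[48;2;5;2;12m🬝[38;2;4;2;11m[48;2;14;4;27m🬝[38;2;26;7;25m[48;2;254;249;49m🬝[38;2;10;3;22m[48;2;254;249;49m🬎[38;2;6;2;13m[48;2;253;226;39m🬂[38;2;56;14;56m[48;2;254;249;49m🬰[38;2;253;234;43m[48;2;6;2;13m🬎[38;2;254;249;49m[48;2;12;3;23m🬂[38;2;254;249;49m[48;2;42;11;24m🬀[38;2;20;5;38m[48;2;5;2;11m🬀[0m
[38;2;253;232;42m[48;2;19;5;36m🬍[38;2;254;246;48m[48;2;31;8;37m🬆[38;2;254;249;49m[48;2;7;2;15m🬂[38;2;250;158;12m[48;2;8;2;18m🬀[38;2;9;3;19m[48;2;4;2;10m🬀[38;2;4;2;11m[48;2;4;2;10m🬂[38;2;4;2;10m[48;2;4;2;10m [38;2;4;2;10m[48;2;4;2;10m [38;2;4;2;10m[48;2;4;2;10m [38;2;4;2;10m[48;2;4;2;10m [0m
</frame>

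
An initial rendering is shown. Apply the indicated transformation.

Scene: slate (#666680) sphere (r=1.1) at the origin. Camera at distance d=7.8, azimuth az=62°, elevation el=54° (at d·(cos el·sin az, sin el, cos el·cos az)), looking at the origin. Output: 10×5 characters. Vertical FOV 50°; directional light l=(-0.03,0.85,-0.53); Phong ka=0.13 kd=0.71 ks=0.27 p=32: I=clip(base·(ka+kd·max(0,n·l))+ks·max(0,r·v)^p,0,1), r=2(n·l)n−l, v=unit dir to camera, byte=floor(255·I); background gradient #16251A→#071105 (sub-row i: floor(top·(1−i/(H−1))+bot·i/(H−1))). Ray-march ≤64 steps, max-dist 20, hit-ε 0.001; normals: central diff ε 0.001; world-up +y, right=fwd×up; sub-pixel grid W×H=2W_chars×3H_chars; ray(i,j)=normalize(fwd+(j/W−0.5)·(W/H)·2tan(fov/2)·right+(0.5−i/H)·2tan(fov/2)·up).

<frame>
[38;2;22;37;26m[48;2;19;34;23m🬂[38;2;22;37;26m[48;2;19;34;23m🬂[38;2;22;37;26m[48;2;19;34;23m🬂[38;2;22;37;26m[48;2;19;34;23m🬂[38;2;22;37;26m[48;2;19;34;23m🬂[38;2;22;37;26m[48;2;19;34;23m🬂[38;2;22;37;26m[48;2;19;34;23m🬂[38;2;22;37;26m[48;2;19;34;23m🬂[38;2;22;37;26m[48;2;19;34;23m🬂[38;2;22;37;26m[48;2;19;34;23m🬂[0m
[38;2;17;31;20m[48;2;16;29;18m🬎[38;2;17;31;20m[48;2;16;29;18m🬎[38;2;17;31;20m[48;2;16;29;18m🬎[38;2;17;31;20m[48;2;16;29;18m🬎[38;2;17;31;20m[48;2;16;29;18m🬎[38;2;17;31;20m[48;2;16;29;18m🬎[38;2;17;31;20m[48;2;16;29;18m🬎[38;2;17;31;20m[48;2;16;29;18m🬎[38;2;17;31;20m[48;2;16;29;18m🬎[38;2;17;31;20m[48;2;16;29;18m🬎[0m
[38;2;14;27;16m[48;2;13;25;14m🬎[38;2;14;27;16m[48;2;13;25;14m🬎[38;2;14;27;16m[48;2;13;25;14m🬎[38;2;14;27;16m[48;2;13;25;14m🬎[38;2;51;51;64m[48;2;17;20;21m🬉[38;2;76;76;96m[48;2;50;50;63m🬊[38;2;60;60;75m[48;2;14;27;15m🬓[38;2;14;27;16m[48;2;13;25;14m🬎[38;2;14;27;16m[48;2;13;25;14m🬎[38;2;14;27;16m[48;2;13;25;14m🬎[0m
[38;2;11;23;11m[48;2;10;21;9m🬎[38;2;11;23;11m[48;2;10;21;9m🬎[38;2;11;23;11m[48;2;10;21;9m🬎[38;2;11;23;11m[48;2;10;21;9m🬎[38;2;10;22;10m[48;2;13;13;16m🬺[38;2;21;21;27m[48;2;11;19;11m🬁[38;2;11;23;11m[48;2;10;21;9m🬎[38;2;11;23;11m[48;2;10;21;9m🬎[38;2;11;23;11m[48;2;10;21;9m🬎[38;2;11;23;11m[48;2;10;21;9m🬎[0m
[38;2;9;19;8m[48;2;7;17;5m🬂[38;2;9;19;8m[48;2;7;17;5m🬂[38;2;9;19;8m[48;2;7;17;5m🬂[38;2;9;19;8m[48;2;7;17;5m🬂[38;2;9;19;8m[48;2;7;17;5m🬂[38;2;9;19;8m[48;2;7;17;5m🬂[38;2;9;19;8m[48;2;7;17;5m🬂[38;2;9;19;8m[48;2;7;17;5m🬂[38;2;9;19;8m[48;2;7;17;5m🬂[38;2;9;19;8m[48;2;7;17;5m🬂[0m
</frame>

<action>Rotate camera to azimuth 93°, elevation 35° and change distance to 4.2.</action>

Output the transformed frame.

<frame>
[38;2;22;37;26m[48;2;19;34;23m🬂[38;2;22;37;26m[48;2;19;34;23m🬂[38;2;22;37;26m[48;2;19;34;23m🬂[38;2;22;37;26m[48;2;19;34;23m🬂[38;2;22;37;26m[48;2;19;34;23m🬂[38;2;22;37;26m[48;2;19;34;23m🬂[38;2;22;37;26m[48;2;19;34;23m🬂[38;2;22;37;26m[48;2;19;34;23m🬂[38;2;22;37;26m[48;2;19;34;23m🬂[38;2;22;37;26m[48;2;19;34;23m🬂[0m
[38;2;17;31;20m[48;2;16;29;18m🬎[38;2;17;31;20m[48;2;16;29;18m🬎[38;2;17;31;20m[48;2;16;29;18m🬎[38;2;17;31;20m[48;2;37;37;47m🬝[38;2;18;32;21m[48;2;56;56;71m🬂[38;2;18;32;21m[48;2;78;78;97m🬂[38;2;83;83;104m[48;2;17;31;20m🬱[38;2;17;31;20m[48;2;16;29;18m🬎[38;2;17;31;20m[48;2;16;29;18m🬎[38;2;17;31;20m[48;2;16;29;18m🬎[0m
[38;2;14;27;16m[48;2;13;25;14m🬎[38;2;14;27;16m[48;2;13;25;14m🬎[38;2;14;27;16m[48;2;13;25;14m🬎[38;2;13;13;17m[48;2;28;28;36m🬲[38;2;47;47;59m[48;2;33;33;41m🬊[38;2;83;83;100m[48;2;52;52;66m🬁[38;2;87;87;107m[48;2;61;61;77m🬂[38;2;68;68;85m[48;2;14;26;15m▌[38;2;14;27;16m[48;2;13;25;14m🬎[38;2;14;27;16m[48;2;13;25;14m🬎[0m
[38;2;11;23;11m[48;2;10;21;9m🬎[38;2;11;23;11m[48;2;10;21;9m🬎[38;2;11;23;11m[48;2;10;21;9m🬎[38;2;13;13;16m[48;2;10;21;9m🬊[38;2;26;26;32m[48;2;13;13;17m🬁[38;2;33;33;42m[48;2;15;15;19m🬊[38;2;39;39;49m[48;2;11;17;13m🬎[38;2;45;45;56m[48;2;10;22;10m🬀[38;2;11;23;11m[48;2;10;21;9m🬎[38;2;11;23;11m[48;2;10;21;9m🬎[0m
[38;2;9;19;8m[48;2;7;17;5m🬂[38;2;9;19;8m[48;2;7;17;5m🬂[38;2;9;19;8m[48;2;7;17;5m🬂[38;2;9;19;8m[48;2;7;17;5m🬂[38;2;9;19;8m[48;2;7;17;5m🬂[38;2;9;19;8m[48;2;7;17;5m🬂[38;2;9;19;8m[48;2;7;17;5m🬂[38;2;9;19;8m[48;2;7;17;5m🬂[38;2;9;19;8m[48;2;7;17;5m🬂[38;2;9;19;8m[48;2;7;17;5m🬂[0m
</frame>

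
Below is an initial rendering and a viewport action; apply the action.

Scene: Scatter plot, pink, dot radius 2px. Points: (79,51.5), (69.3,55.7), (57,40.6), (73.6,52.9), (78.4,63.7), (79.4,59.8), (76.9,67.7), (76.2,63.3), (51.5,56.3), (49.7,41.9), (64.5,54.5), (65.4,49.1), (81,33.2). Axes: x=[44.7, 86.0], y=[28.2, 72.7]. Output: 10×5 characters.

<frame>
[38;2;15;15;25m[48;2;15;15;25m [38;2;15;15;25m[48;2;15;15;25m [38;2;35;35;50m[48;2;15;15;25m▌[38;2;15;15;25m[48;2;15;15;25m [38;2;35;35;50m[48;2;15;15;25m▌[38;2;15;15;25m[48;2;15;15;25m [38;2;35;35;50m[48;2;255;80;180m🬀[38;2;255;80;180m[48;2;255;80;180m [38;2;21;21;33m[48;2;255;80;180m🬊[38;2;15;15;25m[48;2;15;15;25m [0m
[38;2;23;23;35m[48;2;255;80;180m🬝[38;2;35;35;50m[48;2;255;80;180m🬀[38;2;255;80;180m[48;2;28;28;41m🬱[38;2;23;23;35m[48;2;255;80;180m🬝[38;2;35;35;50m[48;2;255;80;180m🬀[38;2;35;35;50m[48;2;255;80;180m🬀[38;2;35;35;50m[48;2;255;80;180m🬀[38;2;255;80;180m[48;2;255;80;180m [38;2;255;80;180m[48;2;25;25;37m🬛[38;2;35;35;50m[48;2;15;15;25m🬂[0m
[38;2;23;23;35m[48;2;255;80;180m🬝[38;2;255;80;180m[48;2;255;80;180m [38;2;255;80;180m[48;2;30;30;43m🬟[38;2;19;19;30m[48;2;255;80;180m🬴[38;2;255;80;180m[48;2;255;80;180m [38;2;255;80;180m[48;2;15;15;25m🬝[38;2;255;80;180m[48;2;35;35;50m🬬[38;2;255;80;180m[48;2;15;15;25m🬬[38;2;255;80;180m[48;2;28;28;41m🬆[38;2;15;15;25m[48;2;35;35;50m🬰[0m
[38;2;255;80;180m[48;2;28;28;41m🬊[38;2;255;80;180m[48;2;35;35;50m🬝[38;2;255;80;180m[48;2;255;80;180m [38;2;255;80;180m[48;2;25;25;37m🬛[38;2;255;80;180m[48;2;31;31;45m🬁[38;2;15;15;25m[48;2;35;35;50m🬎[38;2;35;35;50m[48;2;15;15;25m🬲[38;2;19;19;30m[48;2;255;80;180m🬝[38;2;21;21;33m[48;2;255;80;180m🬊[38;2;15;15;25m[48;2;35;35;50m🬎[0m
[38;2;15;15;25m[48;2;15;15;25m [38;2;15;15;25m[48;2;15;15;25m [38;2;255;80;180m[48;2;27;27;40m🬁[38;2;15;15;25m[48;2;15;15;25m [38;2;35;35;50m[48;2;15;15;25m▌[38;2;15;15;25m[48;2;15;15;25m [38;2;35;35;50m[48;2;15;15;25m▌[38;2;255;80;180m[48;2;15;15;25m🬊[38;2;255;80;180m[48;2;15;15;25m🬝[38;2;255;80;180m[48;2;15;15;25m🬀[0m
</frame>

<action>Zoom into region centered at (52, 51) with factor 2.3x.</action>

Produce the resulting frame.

<frame>
[38;2;15;15;25m[48;2;15;15;25m [38;2;15;15;25m[48;2;15;15;25m [38;2;35;35;50m[48;2;15;15;25m▌[38;2;15;15;25m[48;2;255;80;180m🬝[38;2;21;21;33m[48;2;255;80;180m🬊[38;2;15;15;25m[48;2;15;15;25m [38;2;35;35;50m[48;2;15;15;25m▌[38;2;15;15;25m[48;2;15;15;25m [38;2;35;35;50m[48;2;15;15;25m▌[38;2;15;15;25m[48;2;15;15;25m [0m
[38;2;35;35;50m[48;2;15;15;25m🬂[38;2;35;35;50m[48;2;15;15;25m🬂[38;2;35;35;50m[48;2;15;15;25m🬕[38;2;255;80;180m[48;2;15;15;25m🬊[38;2;255;80;180m[48;2;15;15;25m🬝[38;2;255;80;180m[48;2;19;19;30m🬀[38;2;35;35;50m[48;2;15;15;25m🬕[38;2;35;35;50m[48;2;15;15;25m🬂[38;2;35;35;50m[48;2;15;15;25m🬕[38;2;35;35;50m[48;2;15;15;25m🬂[0m
[38;2;15;15;25m[48;2;35;35;50m🬰[38;2;15;15;25m[48;2;35;35;50m🬰[38;2;35;35;50m[48;2;15;15;25m🬛[38;2;15;15;25m[48;2;35;35;50m🬰[38;2;35;35;50m[48;2;15;15;25m🬛[38;2;15;15;25m[48;2;35;35;50m🬰[38;2;35;35;50m[48;2;15;15;25m🬛[38;2;15;15;25m[48;2;35;35;50m🬰[38;2;35;35;50m[48;2;15;15;25m🬛[38;2;15;15;25m[48;2;35;35;50m🬰[0m
[38;2;15;15;25m[48;2;35;35;50m🬎[38;2;15;15;25m[48;2;35;35;50m🬎[38;2;35;35;50m[48;2;15;15;25m🬲[38;2;19;19;30m[48;2;255;80;180m🬝[38;2;35;35;50m[48;2;15;15;25m🬲[38;2;15;15;25m[48;2;35;35;50m🬎[38;2;35;35;50m[48;2;15;15;25m🬲[38;2;15;15;25m[48;2;35;35;50m🬎[38;2;35;35;50m[48;2;15;15;25m🬲[38;2;15;15;25m[48;2;35;35;50m🬎[0m
[38;2;15;15;25m[48;2;15;15;25m [38;2;15;15;25m[48;2;15;15;25m [38;2;27;27;40m[48;2;255;80;180m🬴[38;2;255;80;180m[48;2;255;80;180m [38;2;255;80;180m[48;2;15;15;25m🬛[38;2;15;15;25m[48;2;15;15;25m [38;2;28;28;41m[48;2;255;80;180m🬆[38;2;255;80;180m[48;2;15;15;25m🬺[38;2;23;23;35m[48;2;255;80;180m🬬[38;2;15;15;25m[48;2;15;15;25m [0m
</frame>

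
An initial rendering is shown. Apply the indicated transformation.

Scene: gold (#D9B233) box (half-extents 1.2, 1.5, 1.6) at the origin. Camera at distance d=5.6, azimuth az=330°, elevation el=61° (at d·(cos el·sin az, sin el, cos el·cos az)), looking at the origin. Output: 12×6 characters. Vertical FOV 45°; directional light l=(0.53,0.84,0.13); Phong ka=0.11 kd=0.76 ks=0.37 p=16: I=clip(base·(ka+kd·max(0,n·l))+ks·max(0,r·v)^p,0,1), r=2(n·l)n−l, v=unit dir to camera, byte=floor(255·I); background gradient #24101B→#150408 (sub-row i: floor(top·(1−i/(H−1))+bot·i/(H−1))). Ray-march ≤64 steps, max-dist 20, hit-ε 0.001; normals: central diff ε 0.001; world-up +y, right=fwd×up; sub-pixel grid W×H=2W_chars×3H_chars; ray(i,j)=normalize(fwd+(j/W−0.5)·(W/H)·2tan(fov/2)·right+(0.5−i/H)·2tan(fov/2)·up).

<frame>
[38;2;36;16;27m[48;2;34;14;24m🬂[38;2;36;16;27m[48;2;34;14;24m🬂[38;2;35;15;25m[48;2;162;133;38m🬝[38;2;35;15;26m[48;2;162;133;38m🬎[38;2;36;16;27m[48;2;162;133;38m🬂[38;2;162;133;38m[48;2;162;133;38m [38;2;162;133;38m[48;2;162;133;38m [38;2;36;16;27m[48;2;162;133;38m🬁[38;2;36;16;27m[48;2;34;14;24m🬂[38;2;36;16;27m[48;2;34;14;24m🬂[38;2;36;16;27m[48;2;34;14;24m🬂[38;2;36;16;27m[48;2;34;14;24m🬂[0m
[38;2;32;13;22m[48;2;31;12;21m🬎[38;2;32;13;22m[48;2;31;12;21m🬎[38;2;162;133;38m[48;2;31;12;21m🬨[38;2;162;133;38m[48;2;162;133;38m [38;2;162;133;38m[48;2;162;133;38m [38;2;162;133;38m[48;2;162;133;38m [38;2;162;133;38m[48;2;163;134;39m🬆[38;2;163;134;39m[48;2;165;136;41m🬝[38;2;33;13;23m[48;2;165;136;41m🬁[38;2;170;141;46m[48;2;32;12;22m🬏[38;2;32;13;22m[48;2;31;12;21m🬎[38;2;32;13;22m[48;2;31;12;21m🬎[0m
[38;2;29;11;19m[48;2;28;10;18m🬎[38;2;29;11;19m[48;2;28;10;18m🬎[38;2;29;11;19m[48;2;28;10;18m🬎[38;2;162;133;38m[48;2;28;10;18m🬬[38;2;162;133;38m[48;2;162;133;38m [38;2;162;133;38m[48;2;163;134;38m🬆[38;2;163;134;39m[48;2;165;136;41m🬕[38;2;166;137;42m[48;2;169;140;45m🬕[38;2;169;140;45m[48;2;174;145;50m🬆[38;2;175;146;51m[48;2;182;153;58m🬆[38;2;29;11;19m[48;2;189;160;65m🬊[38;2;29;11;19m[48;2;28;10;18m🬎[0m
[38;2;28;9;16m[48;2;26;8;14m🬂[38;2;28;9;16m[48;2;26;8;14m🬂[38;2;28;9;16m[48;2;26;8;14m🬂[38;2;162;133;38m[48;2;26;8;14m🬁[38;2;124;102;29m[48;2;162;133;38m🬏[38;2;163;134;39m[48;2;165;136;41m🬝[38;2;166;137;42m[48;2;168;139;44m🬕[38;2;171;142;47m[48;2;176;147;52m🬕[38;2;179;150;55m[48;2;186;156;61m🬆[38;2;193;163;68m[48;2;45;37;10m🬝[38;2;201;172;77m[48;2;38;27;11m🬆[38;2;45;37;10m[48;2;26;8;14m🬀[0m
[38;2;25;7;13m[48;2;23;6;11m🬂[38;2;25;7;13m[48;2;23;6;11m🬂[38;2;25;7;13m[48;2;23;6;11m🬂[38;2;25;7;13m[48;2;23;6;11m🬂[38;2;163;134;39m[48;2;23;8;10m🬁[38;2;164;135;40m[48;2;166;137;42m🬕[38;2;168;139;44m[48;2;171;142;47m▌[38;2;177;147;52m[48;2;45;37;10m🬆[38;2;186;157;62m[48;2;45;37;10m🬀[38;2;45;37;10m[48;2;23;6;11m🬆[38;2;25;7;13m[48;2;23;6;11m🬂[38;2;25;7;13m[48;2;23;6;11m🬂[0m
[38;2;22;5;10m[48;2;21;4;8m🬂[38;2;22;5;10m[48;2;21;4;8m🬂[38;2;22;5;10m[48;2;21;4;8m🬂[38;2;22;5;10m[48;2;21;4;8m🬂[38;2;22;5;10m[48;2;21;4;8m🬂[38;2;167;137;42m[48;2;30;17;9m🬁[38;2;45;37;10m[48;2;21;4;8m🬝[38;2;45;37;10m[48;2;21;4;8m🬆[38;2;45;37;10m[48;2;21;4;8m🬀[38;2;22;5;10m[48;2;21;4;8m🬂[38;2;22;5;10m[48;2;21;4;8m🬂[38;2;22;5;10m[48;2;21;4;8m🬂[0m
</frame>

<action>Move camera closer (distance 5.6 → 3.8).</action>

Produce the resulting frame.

<frame>
[38;2;162;133;38m[48;2;162;133;38m [38;2;162;133;38m[48;2;162;133;38m [38;2;162;133;38m[48;2;162;133;38m [38;2;162;133;38m[48;2;162;133;38m [38;2;162;133;38m[48;2;162;133;38m [38;2;162;133;38m[48;2;162;133;38m [38;2;162;133;38m[48;2;162;133;38m [38;2;162;133;38m[48;2;163;134;39m🬝[38;2;162;133;38m[48;2;164;135;40m🬝[38;2;163;134;39m[48;2;165;136;41m🬝[38;2;164;135;40m[48;2;166;137;42m🬎[38;2;35;15;26m[48;2;167;137;42m🬊[0m
[38;2;162;133;38m[48;2;32;12;22m▐[38;2;162;133;38m[48;2;162;133;38m [38;2;162;133;38m[48;2;162;133;38m [38;2;162;133;38m[48;2;162;133;38m [38;2;162;133;38m[48;2;162;133;38m [38;2;162;133;38m[48;2;162;133;38m [38;2;162;133;38m[48;2;163;134;39m🬆[38;2;163;134;39m[48;2;165;136;41m🬝[38;2;165;136;41m[48;2;168;139;44m🬝[38;2;166;137;42m[48;2;170;141;46m🬆[38;2;169;140;45m[48;2;175;146;51m🬎[38;2;171;142;47m[48;2;177;148;53m🬆[0m
[38;2;29;11;19m[48;2;28;10;18m🬎[38;2;162;133;38m[48;2;28;10;18m🬬[38;2;162;133;38m[48;2;162;133;38m [38;2;162;133;38m[48;2;162;133;38m [38;2;162;133;38m[48;2;162;133;38m [38;2;162;133;38m[48;2;163;134;38m🬆[38;2;163;134;39m[48;2;165;136;41m🬕[38;2;166;137;42m[48;2;169;140;45m🬕[38;2;169;140;45m[48;2;174;145;50m🬆[38;2;175;146;51m[48;2;182;153;58m🬆[38;2;181;152;57m[48;2;190;161;66m🬆[38;2;186;157;62m[48;2;197;168;72m🬆[0m
[38;2;28;9;16m[48;2;26;8;14m🬂[38;2;162;133;38m[48;2;26;8;14m🬉[38;2;162;133;38m[48;2;162;133;38m [38;2;162;133;38m[48;2;162;133;38m [38;2;162;133;38m[48;2;163;134;39m🬝[38;2;163;134;39m[48;2;165;136;41m🬝[38;2;166;137;42m[48;2;168;139;44m🬕[38;2;171;142;47m[48;2;176;147;52m🬕[38;2;179;150;55m[48;2;186;156;61m🬆[38;2;190;160;65m[48;2;199;170;75m🬆[38;2;201;172;77m[48;2;212;183;88m🬆[38;2;210;180;85m[48;2;222;193;98m🬆[0m
[38;2;25;7;13m[48;2;23;6;11m🬂[38;2;25;7;13m[48;2;23;6;11m🬂[38;2;162;133;38m[48;2;23;6;11m🬨[38;2;162;133;38m[48;2;162;133;38m [38;2;163;133;38m[48;2;163;134;39m▌[38;2;164;135;40m[48;2;166;137;42m🬕[38;2;168;139;44m[48;2;171;142;47m▌[38;2;176;146;51m[48;2;181;152;57m▌[38;2;188;159;64m[48;2;196;167;72m▌[38;2;205;176;81m[48;2;215;186;91m🬕[38;2;221;192;97m[48;2;230;201;106m🬆[38;2;237;208;113m[48;2;23;6;11m🬝[0m
[38;2;22;5;10m[48;2;21;4;8m🬂[38;2;22;5;10m[48;2;21;4;8m🬂[38;2;22;5;10m[48;2;21;4;8m🬂[38;2;162;133;38m[48;2;162;133;38m [38;2;163;134;39m[48;2;164;134;39m▌[38;2;165;136;40m[48;2;167;137;42m▌[38;2;169;140;45m[48;2;173;144;49m▌[38;2;178;149;54m[48;2;184;155;60m▌[38;2;200;171;76m[48;2;192;162;67m▐[38;2;213;184;89m[48;2;21;4;8m🬝[38;2;233;203;108m[48;2;21;4;8m🬂[38;2;22;5;10m[48;2;21;4;8m🬂[0m
</frame>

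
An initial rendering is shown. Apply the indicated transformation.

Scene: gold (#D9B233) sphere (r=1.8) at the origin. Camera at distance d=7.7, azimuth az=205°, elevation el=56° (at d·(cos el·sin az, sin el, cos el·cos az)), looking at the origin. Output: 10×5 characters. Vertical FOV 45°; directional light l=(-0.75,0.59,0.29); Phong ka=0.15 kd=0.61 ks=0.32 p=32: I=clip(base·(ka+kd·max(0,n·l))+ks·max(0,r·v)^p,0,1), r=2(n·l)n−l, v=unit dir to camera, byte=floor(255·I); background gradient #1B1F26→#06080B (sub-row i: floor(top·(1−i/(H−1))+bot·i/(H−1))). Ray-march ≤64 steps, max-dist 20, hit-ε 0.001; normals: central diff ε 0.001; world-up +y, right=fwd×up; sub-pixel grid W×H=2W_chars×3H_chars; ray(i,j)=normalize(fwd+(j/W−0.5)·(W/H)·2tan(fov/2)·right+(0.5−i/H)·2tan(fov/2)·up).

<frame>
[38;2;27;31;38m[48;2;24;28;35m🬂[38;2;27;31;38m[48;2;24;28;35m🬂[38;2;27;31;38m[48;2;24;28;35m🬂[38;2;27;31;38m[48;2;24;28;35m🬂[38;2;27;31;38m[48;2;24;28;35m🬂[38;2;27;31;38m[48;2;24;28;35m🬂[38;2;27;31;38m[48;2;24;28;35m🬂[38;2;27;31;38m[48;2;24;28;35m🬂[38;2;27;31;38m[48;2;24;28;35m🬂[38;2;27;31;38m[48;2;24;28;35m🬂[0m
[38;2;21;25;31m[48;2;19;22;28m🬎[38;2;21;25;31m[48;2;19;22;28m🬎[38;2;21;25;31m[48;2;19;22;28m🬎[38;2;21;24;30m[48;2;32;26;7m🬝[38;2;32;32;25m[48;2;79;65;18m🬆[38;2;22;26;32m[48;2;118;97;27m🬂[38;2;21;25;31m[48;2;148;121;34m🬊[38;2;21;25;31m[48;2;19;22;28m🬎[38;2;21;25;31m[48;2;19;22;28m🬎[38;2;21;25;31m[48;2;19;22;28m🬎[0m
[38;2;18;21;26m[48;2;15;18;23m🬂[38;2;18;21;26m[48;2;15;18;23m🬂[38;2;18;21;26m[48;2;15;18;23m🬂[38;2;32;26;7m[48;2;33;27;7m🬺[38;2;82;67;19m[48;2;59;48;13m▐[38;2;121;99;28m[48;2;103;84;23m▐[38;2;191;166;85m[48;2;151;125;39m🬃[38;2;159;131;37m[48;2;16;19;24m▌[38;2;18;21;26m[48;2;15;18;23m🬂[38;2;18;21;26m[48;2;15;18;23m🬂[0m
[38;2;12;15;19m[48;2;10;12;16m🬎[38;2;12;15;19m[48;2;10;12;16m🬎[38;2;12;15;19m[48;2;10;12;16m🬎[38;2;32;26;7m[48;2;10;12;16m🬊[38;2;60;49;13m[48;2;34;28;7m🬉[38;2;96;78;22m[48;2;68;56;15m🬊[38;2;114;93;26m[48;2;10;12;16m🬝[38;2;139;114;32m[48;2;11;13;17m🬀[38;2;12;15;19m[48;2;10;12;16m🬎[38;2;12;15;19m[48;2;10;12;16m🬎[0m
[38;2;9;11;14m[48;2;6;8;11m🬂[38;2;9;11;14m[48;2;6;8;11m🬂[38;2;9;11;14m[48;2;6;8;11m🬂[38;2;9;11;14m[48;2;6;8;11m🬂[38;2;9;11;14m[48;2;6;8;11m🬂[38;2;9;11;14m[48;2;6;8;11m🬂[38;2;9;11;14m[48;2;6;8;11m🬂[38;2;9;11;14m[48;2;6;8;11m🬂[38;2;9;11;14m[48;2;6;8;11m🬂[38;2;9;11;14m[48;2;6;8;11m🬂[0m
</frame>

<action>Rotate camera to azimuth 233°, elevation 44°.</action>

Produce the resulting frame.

<frame>
[38;2;27;31;38m[48;2;24;28;35m🬂[38;2;27;31;38m[48;2;24;28;35m🬂[38;2;27;31;38m[48;2;24;28;35m🬂[38;2;27;31;38m[48;2;24;28;35m🬂[38;2;27;31;38m[48;2;24;28;35m🬂[38;2;27;31;38m[48;2;24;28;35m🬂[38;2;27;31;38m[48;2;24;28;35m🬂[38;2;27;31;38m[48;2;24;28;35m🬂[38;2;27;31;38m[48;2;24;28;35m🬂[38;2;27;31;38m[48;2;24;28;35m🬂[0m
[38;2;21;25;31m[48;2;19;22;28m🬎[38;2;21;25;31m[48;2;19;22;28m🬎[38;2;21;25;31m[48;2;19;22;28m🬎[38;2;21;24;30m[48;2;44;36;10m🬝[38;2;34;34;26m[48;2;92;75;21m🬆[38;2;22;26;32m[48;2;125;102;29m🬂[38;2;21;25;31m[48;2;146;119;34m🬊[38;2;21;25;31m[48;2;19;22;28m🬎[38;2;21;25;31m[48;2;19;22;28m🬎[38;2;21;25;31m[48;2;19;22;28m🬎[0m
[38;2;18;21;26m[48;2;15;18;23m🬂[38;2;18;21;26m[48;2;15;18;23m🬂[38;2;18;21;26m[48;2;15;18;23m🬂[38;2;32;26;7m[48;2;57;46;13m▌[38;2;108;89;25m[48;2;86;70;19m▐[38;2;146;120;37m[48;2;127;104;29m▐[38;2;160;131;39m[48;2;211;183;92m🬸[38;2;157;129;37m[48;2;16;19;24m▌[38;2;18;21;26m[48;2;15;18;23m🬂[38;2;18;21;26m[48;2;15;18;23m🬂[0m
[38;2;12;15;19m[48;2;10;12;16m🬎[38;2;12;15;19m[48;2;10;12;16m🬎[38;2;12;15;19m[48;2;10;12;16m🬎[38;2;36;30;8m[48;2;10;12;16m🬊[38;2;83;68;19m[48;2;49;40;11m🬨[38;2;124;102;28m[48;2;100;82;23m🬊[38;2;135;110;31m[48;2;10;12;16m🬝[38;2;143;117;33m[48;2;11;13;17m🬀[38;2;12;15;19m[48;2;10;12;16m🬎[38;2;12;15;19m[48;2;10;12;16m🬎[0m
[38;2;9;11;14m[48;2;6;8;11m🬂[38;2;9;11;14m[48;2;6;8;11m🬂[38;2;9;11;14m[48;2;6;8;11m🬂[38;2;9;11;14m[48;2;6;8;11m🬂[38;2;9;11;14m[48;2;6;8;11m🬂[38;2;9;11;14m[48;2;6;8;11m🬂[38;2;9;11;14m[48;2;6;8;11m🬂[38;2;9;11;14m[48;2;6;8;11m🬂[38;2;9;11;14m[48;2;6;8;11m🬂[38;2;9;11;14m[48;2;6;8;11m🬂[0m
</frame>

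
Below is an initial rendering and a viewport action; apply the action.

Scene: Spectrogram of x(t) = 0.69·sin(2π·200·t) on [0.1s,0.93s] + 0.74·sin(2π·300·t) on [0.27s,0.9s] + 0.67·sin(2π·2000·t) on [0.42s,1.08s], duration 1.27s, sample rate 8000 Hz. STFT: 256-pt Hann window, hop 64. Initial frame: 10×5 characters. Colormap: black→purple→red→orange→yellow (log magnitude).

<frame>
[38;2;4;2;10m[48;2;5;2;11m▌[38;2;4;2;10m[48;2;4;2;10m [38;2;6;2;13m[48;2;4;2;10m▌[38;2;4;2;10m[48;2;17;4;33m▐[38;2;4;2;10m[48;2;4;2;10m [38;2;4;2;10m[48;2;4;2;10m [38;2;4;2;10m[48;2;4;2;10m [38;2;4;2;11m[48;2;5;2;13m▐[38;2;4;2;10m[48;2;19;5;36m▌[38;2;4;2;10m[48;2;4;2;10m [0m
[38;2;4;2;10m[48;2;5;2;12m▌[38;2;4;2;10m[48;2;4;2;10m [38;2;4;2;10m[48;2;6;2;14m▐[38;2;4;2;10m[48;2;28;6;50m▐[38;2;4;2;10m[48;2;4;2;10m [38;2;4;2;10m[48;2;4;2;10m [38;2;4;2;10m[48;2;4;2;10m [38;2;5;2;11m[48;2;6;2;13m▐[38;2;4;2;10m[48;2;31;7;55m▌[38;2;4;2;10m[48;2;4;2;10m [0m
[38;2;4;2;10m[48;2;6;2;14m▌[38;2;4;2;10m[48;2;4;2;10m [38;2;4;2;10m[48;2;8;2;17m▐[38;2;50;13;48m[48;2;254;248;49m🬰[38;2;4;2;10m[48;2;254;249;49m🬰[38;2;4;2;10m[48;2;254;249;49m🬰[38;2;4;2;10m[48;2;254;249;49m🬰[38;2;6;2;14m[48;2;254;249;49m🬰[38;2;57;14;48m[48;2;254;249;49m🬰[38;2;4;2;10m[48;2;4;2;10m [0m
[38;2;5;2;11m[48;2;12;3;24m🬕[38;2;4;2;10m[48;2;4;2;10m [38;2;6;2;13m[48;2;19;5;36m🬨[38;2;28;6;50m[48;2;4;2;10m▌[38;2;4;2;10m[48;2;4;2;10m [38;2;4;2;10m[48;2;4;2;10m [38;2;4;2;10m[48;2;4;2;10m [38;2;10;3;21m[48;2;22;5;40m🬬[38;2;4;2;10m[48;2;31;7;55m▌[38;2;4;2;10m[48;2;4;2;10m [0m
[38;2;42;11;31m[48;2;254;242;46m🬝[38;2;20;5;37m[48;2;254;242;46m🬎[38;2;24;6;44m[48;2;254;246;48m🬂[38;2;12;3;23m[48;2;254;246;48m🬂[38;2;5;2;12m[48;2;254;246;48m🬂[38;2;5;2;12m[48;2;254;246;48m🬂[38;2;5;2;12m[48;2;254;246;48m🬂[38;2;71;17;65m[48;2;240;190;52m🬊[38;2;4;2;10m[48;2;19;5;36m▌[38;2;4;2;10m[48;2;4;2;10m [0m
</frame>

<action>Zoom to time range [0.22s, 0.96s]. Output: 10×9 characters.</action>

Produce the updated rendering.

<frame>
[38;2;4;2;11m[48;2;6;2;13m▌[38;2;4;2;10m[48;2;4;2;10m [38;2;4;2;10m[48;2;18;5;34m▌[38;2;4;2;10m[48;2;4;2;10m [38;2;4;2;10m[48;2;4;2;10m [38;2;4;2;10m[48;2;4;2;10m [38;2;4;2;10m[48;2;4;2;10m [38;2;4;2;10m[48;2;4;2;10m [38;2;4;2;10m[48;2;4;2;10m [38;2;5;2;11m[48;2;6;2;13m▌[0m
[38;2;4;2;11m[48;2;6;2;13m▌[38;2;4;2;10m[48;2;4;2;10m [38;2;4;2;10m[48;2;20;5;38m▌[38;2;4;2;10m[48;2;4;2;10m [38;2;4;2;10m[48;2;4;2;10m [38;2;4;2;10m[48;2;4;2;10m [38;2;4;2;10m[48;2;4;2;10m [38;2;4;2;10m[48;2;4;2;10m [38;2;4;2;10m[48;2;4;2;10m [38;2;5;2;11m[48;2;6;2;13m▌[0m
[38;2;4;2;11m[48;2;6;2;14m▌[38;2;4;2;10m[48;2;4;2;10m [38;2;4;2;10m[48;2;26;6;47m▌[38;2;4;2;10m[48;2;4;2;10m [38;2;4;2;10m[48;2;4;2;10m [38;2;4;2;10m[48;2;4;2;10m [38;2;4;2;10m[48;2;4;2;10m [38;2;4;2;10m[48;2;4;2;10m [38;2;4;2;10m[48;2;4;2;10m [38;2;5;2;12m[48;2;6;2;14m▌[0m
[38;2;4;2;11m[48;2;6;2;14m▌[38;2;4;2;10m[48;2;4;2;10m [38;2;4;2;10m[48;2;46;10;74m▌[38;2;4;2;10m[48;2;4;2;10m [38;2;4;2;10m[48;2;4;2;10m [38;2;4;2;10m[48;2;4;2;10m [38;2;4;2;10m[48;2;4;2;10m [38;2;4;2;10m[48;2;4;2;10m [38;2;4;2;10m[48;2;4;2;10m [38;2;5;2;12m[48;2;7;2;15m▌[0m
[38;2;5;2;12m[48;2;7;2;17m▌[38;2;4;2;10m[48;2;4;2;10m [38;2;71;18;38m[48;2;254;249;49m🬴[38;2;5;2;11m[48;2;254;249;49m🬰[38;2;5;2;11m[48;2;254;249;49m🬰[38;2;5;2;11m[48;2;254;249;49m🬰[38;2;5;2;11m[48;2;254;249;49m🬰[38;2;5;2;11m[48;2;254;249;49m🬰[38;2;5;2;11m[48;2;254;249;49m🬰[38;2;254;249;49m[48;2;7;2;15m🬋[0m
[38;2;5;2;13m[48;2;10;3;21m▌[38;2;4;2;10m[48;2;4;2;10m [38;2;4;2;10m[48;2;46;10;74m▌[38;2;4;2;10m[48;2;4;2;10m [38;2;4;2;10m[48;2;4;2;10m [38;2;4;2;10m[48;2;4;2;10m [38;2;4;2;10m[48;2;4;2;10m [38;2;4;2;10m[48;2;4;2;10m [38;2;4;2;10m[48;2;4;2;10m [38;2;7;2;15m[48;2;10;3;21m▌[0m
[38;2;8;2;17m[48;2;16;4;31m▌[38;2;4;2;10m[48;2;4;2;10m [38;2;4;2;10m[48;2;26;6;47m▌[38;2;4;2;10m[48;2;4;2;10m [38;2;4;2;10m[48;2;4;2;10m [38;2;4;2;10m[48;2;4;2;10m [38;2;4;2;10m[48;2;4;2;10m [38;2;4;2;10m[48;2;4;2;10m [38;2;4;2;10m[48;2;4;2;10m [38;2;11;3;23m[48;2;18;4;34m🬕[0m
[38;2;22;5;40m[48;2;61;14;79m🬕[38;2;4;2;10m[48;2;9;3;18m🬎[38;2;6;2;13m[48;2;20;5;38m▌[38;2;4;2;10m[48;2;9;3;18m🬎[38;2;4;2;10m[48;2;9;3;18m🬎[38;2;4;2;10m[48;2;9;3;18m🬎[38;2;4;2;10m[48;2;9;3;18m🬎[38;2;4;2;10m[48;2;9;3;18m🬎[38;2;4;2;10m[48;2;9;3;18m🬎[38;2;28;6;50m[48;2;64;15;80m🬎[0m
[38;2;254;245;47m[48;2;97;24;81m🬍[38;2;254;246;48m[48;2;45;10;78m🬎[38;2;254;246;48m[48;2;45;10;78m🬎[38;2;254;246;48m[48;2;45;10;78m🬎[38;2;254;246;48m[48;2;45;10;78m🬎[38;2;254;245;47m[48;2;45;10;78m🬎[38;2;254;246;48m[48;2;45;10;78m🬎[38;2;254;246;48m[48;2;45;10;78m🬎[38;2;254;246;48m[48;2;45;10;78m🬎[38;2;253;231;41m[48;2;161;56;71m🬎[0m
</frame>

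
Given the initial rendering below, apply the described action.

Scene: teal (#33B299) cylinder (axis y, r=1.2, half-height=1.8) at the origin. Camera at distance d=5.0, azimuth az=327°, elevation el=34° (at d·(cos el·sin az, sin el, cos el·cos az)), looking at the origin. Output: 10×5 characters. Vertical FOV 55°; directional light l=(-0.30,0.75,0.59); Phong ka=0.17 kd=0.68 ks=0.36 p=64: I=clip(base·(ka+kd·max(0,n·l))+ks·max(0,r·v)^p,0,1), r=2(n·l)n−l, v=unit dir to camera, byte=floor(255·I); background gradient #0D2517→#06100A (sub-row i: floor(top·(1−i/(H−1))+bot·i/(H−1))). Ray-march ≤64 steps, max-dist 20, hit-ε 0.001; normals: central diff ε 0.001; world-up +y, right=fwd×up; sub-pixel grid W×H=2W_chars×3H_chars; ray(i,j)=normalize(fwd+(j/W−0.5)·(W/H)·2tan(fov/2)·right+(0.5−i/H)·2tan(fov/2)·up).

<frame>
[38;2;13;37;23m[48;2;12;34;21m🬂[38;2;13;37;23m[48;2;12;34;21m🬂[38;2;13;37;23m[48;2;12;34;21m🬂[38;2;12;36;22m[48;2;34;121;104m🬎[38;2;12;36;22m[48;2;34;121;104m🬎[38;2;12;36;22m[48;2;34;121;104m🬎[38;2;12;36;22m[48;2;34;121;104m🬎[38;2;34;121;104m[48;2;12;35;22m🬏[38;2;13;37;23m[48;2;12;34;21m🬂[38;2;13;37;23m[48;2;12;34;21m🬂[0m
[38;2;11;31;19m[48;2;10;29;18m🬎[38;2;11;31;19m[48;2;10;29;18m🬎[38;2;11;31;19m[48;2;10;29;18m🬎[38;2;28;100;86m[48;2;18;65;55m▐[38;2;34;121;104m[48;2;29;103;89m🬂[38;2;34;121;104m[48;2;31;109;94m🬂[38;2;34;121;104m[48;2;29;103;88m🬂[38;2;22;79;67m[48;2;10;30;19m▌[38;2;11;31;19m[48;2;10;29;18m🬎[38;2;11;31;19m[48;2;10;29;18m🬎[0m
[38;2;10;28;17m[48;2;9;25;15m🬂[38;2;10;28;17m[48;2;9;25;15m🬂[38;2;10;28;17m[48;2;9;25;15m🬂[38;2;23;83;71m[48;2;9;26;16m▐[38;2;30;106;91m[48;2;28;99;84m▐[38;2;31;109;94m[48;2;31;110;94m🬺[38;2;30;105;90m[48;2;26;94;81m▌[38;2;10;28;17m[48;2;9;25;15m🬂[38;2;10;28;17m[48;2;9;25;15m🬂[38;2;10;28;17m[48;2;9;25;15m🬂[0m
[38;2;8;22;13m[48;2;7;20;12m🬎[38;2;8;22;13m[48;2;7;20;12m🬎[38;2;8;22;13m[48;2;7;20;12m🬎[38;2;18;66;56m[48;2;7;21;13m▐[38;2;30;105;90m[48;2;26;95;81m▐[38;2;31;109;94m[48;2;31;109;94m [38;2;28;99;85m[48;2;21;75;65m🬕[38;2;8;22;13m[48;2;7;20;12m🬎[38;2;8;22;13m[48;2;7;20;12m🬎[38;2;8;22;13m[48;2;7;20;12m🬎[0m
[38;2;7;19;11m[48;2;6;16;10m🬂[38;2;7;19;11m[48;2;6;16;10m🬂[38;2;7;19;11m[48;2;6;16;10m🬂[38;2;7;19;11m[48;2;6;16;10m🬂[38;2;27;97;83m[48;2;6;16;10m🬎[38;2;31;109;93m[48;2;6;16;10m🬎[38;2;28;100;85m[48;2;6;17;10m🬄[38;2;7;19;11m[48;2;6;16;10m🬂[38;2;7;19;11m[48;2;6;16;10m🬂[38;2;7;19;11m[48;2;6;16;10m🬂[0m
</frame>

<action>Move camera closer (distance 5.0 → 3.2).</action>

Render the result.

<frame>
[38;2;13;37;23m[48;2;12;34;21m🬂[38;2;23;81;69m[48;2;12;34;21m🬨[38;2;28;98;84m[48;2;26;93;80m▐[38;2;30;105;90m[48;2;29;102;88m▐[38;2;30;107;92m[48;2;31;108;93m▌[38;2;31;109;94m[48;2;31;110;94m▌[38;2;31;110;94m[48;2;31;109;94m▌[38;2;30;108;92m[48;2;30;105;90m▌[38;2;28;101;86m[48;2;26;94;81m🬕[38;2;24;85;73m[48;2;12;35;21m🬀[0m
[38;2;11;31;19m[48;2;10;29;18m🬎[38;2;20;71;61m[48;2;10;30;18m🬉[38;2;27;95;82m[48;2;24;87;75m▐[38;2;29;104;89m[48;2;28;100;86m▐[38;2;31;108;93m[48;2;30;107;91m▐[38;2;31;109;94m[48;2;31;110;94m▌[38;2;31;109;94m[48;2;31;109;93m🬕[38;2;30;107;91m[48;2;29;103;89m▌[38;2;26;92;79m[48;2;10;29;18m🬝[38;2;11;31;19m[48;2;10;29;18m🬎[0m
[38;2;10;28;17m[48;2;9;25;15m🬂[38;2;10;28;17m[48;2;9;25;15m🬂[38;2;24;85;73m[48;2;9;25;15m🬬[38;2;29;102;88m[48;2;27;98;84m▐[38;2;30;106;91m[48;2;31;108;93m▌[38;2;31;109;94m[48;2;31;110;94m▌[38;2;31;109;94m[48;2;31;108;93m▌[38;2;30;105;90m[48;2;28;100;85m▌[38;2;25;89;77m[48;2;9;26;15m🬄[38;2;10;28;17m[48;2;9;25;15m🬂[0m
[38;2;8;22;13m[48;2;7;20;12m🬎[38;2;8;22;13m[48;2;7;20;12m🬎[38;2;21;77;66m[48;2;7;21;13m▐[38;2;28;101;86m[48;2;26;94;80m▐[38;2;31;108;93m[48;2;30;105;90m▐[38;2;31;109;94m[48;2;31;110;94m▌[38;2;31;109;94m[48;2;30;106;91m▌[38;2;28;100;86m[48;2;24;86;74m🬕[38;2;8;22;13m[48;2;7;20;12m🬎[38;2;8;22;13m[48;2;7;20;12m🬎[0m
[38;2;7;19;11m[48;2;6;16;10m🬂[38;2;7;19;11m[48;2;6;16;10m🬂[38;2;7;19;11m[48;2;6;16;10m🬂[38;2;27;95;81m[48;2;23;80;69m🬨[38;2;30;107;92m[48;2;29;103;89m▐[38;2;31;109;94m[48;2;31;110;94m▌[38;2;31;108;93m[48;2;29;105;90m▌[38;2;26;94;81m[48;2;6;17;10m▌[38;2;7;19;11m[48;2;6;16;10m🬂[38;2;7;19;11m[48;2;6;16;10m🬂[0m
</frame>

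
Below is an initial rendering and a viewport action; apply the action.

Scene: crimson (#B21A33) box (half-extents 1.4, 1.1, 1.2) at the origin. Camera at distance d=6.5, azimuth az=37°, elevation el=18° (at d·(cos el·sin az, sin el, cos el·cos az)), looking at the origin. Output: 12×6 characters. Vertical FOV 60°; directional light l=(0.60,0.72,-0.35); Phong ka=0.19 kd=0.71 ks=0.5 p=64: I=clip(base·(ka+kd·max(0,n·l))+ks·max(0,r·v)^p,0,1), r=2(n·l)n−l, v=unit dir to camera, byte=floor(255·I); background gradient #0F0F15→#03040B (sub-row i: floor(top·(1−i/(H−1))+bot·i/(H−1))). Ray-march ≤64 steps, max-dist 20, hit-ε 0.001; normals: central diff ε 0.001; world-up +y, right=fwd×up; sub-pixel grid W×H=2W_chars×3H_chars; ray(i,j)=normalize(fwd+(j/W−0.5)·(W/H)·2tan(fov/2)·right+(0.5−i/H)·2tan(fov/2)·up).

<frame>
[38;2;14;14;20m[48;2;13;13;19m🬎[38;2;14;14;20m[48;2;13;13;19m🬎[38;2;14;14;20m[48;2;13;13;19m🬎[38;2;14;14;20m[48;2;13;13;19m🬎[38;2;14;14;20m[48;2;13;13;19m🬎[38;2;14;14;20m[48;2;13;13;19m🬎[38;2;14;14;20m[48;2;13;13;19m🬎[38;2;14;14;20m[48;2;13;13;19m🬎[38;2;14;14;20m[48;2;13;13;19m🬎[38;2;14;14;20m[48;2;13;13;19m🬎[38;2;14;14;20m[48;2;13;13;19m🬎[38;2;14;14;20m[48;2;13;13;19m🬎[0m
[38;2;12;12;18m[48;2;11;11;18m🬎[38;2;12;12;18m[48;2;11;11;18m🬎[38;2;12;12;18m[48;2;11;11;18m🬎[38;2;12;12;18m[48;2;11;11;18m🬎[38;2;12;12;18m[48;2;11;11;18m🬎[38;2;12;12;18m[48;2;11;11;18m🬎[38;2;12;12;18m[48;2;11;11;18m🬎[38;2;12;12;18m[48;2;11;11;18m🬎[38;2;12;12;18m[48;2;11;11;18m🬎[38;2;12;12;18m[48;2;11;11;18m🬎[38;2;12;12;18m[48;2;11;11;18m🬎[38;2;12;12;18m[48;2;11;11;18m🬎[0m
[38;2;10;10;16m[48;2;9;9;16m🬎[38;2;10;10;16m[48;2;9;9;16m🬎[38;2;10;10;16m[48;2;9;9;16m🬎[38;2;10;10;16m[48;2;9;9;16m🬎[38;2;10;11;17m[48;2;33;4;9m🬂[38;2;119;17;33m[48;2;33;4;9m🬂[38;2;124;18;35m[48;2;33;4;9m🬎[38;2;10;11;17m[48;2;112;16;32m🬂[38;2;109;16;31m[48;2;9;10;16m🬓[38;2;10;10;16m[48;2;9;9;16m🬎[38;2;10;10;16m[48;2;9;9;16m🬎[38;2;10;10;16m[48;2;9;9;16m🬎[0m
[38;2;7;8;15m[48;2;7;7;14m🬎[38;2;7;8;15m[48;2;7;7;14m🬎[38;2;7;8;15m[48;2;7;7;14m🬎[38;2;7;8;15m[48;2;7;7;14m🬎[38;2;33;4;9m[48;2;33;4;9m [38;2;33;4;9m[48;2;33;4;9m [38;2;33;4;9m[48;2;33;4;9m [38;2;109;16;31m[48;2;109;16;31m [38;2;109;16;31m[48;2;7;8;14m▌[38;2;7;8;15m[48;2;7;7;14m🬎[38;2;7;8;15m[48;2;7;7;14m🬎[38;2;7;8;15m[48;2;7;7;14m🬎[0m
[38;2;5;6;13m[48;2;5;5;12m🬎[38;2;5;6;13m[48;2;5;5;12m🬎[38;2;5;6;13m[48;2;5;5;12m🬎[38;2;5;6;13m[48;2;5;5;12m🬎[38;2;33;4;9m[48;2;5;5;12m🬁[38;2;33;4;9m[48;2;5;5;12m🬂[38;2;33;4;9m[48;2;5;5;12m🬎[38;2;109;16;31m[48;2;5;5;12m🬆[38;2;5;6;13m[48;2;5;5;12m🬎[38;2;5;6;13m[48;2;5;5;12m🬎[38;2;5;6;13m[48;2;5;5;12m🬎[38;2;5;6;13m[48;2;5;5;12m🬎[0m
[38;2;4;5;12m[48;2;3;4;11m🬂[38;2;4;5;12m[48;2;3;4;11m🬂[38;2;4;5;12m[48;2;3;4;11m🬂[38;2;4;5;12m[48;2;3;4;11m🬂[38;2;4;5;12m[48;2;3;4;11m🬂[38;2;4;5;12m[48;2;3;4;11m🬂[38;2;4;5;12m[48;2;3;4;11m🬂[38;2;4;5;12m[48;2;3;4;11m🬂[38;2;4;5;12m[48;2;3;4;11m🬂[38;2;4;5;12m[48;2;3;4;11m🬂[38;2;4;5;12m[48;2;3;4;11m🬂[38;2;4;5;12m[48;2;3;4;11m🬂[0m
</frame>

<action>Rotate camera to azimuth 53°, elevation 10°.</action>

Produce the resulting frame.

<frame>
[38;2;14;14;20m[48;2;13;13;19m🬎[38;2;14;14;20m[48;2;13;13;19m🬎[38;2;14;14;20m[48;2;13;13;19m🬎[38;2;14;14;20m[48;2;13;13;19m🬎[38;2;14;14;20m[48;2;13;13;19m🬎[38;2;14;14;20m[48;2;13;13;19m🬎[38;2;14;14;20m[48;2;13;13;19m🬎[38;2;14;14;20m[48;2;13;13;19m🬎[38;2;14;14;20m[48;2;13;13;19m🬎[38;2;14;14;20m[48;2;13;13;19m🬎[38;2;14;14;20m[48;2;13;13;19m🬎[38;2;14;14;20m[48;2;13;13;19m🬎[0m
[38;2;12;12;18m[48;2;11;11;18m🬎[38;2;12;12;18m[48;2;11;11;18m🬎[38;2;12;12;18m[48;2;11;11;18m🬎[38;2;12;12;18m[48;2;11;11;18m🬎[38;2;12;12;18m[48;2;11;11;18m🬎[38;2;12;12;18m[48;2;11;11;18m🬎[38;2;12;12;18m[48;2;11;11;18m🬎[38;2;12;12;18m[48;2;11;11;18m🬎[38;2;12;12;18m[48;2;11;11;18m🬎[38;2;12;12;18m[48;2;11;11;18m🬎[38;2;12;12;18m[48;2;11;11;18m🬎[38;2;12;12;18m[48;2;11;11;18m🬎[0m
[38;2;10;10;16m[48;2;9;9;16m🬎[38;2;10;10;16m[48;2;9;9;16m🬎[38;2;10;10;16m[48;2;9;9;16m🬎[38;2;10;10;16m[48;2;9;9;16m🬎[38;2;10;11;17m[48;2;33;4;9m🬂[38;2;10;11;17m[48;2;33;4;9m🬂[38;2;10;11;17m[48;2;109;16;31m🬂[38;2;10;11;17m[48;2;109;16;31m🬂[38;2;109;16;31m[48;2;9;10;16m🬓[38;2;10;10;16m[48;2;9;9;16m🬎[38;2;10;10;16m[48;2;9;9;16m🬎[38;2;10;10;16m[48;2;9;9;16m🬎[0m
[38;2;7;8;15m[48;2;7;7;14m🬎[38;2;7;8;15m[48;2;7;7;14m🬎[38;2;7;8;15m[48;2;7;7;14m🬎[38;2;7;8;15m[48;2;7;7;14m🬎[38;2;33;4;9m[48;2;7;7;14m🬬[38;2;33;4;9m[48;2;33;4;9m [38;2;109;16;31m[48;2;109;16;31m [38;2;109;16;31m[48;2;109;16;31m [38;2;109;16;31m[48;2;7;8;14m▌[38;2;7;8;15m[48;2;7;7;14m🬎[38;2;7;8;15m[48;2;7;7;14m🬎[38;2;7;8;15m[48;2;7;7;14m🬎[0m
[38;2;5;6;13m[48;2;5;5;12m🬎[38;2;5;6;13m[48;2;5;5;12m🬎[38;2;5;6;13m[48;2;5;5;12m🬎[38;2;5;6;13m[48;2;5;5;12m🬎[38;2;5;6;13m[48;2;5;5;12m🬎[38;2;33;4;9m[48;2;5;5;12m🬊[38;2;109;16;31m[48;2;5;5;12m🬎[38;2;109;16;31m[48;2;5;5;12m🬂[38;2;109;16;31m[48;2;5;5;12m🬀[38;2;5;6;13m[48;2;5;5;12m🬎[38;2;5;6;13m[48;2;5;5;12m🬎[38;2;5;6;13m[48;2;5;5;12m🬎[0m
[38;2;4;5;12m[48;2;3;4;11m🬂[38;2;4;5;12m[48;2;3;4;11m🬂[38;2;4;5;12m[48;2;3;4;11m🬂[38;2;4;5;12m[48;2;3;4;11m🬂[38;2;4;5;12m[48;2;3;4;11m🬂[38;2;4;5;12m[48;2;3;4;11m🬂[38;2;4;5;12m[48;2;3;4;11m🬂[38;2;4;5;12m[48;2;3;4;11m🬂[38;2;4;5;12m[48;2;3;4;11m🬂[38;2;4;5;12m[48;2;3;4;11m🬂[38;2;4;5;12m[48;2;3;4;11m🬂[38;2;4;5;12m[48;2;3;4;11m🬂[0m
</frame>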